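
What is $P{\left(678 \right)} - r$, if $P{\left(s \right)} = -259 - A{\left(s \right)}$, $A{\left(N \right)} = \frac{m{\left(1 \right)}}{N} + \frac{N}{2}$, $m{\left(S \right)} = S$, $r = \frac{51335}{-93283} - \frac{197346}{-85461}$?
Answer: $- \frac{1080579360855503}{1801685212638} \approx -599.76$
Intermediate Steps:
$r = \frac{4673962161}{2657352821}$ ($r = 51335 \left(- \frac{1}{93283}\right) - - \frac{65782}{28487} = - \frac{51335}{93283} + \frac{65782}{28487} = \frac{4673962161}{2657352821} \approx 1.7589$)
$A{\left(N \right)} = \frac{1}{N} + \frac{N}{2}$ ($A{\left(N \right)} = 1 \frac{1}{N} + \frac{N}{2} = \frac{1}{N} + N \frac{1}{2} = \frac{1}{N} + \frac{N}{2}$)
$P{\left(s \right)} = -259 - \frac{1}{s} - \frac{s}{2}$ ($P{\left(s \right)} = -259 - \left(\frac{1}{s} + \frac{s}{2}\right) = -259 - \frac{1}{s} - \frac{s}{2}$)
$P{\left(678 \right)} - r = \left(-259 - \frac{1}{678} - 339\right) - \frac{4673962161}{2657352821} = - \frac{405445}{678} - \frac{4673962161}{2657352821} = - \frac{1080579360855503}{1801685212638}$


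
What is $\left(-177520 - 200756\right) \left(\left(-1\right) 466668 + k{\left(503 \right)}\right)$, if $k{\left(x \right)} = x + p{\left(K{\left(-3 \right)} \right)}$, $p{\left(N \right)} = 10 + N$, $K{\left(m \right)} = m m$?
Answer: $176331844296$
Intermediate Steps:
$K{\left(m \right)} = m^{2}$
$k{\left(x \right)} = 19 + x$ ($k{\left(x \right)} = x + \left(10 + \left(-3\right)^{2}\right) = x + \left(10 + 9\right) = x + 19 = 19 + x$)
$\left(-177520 - 200756\right) \left(\left(-1\right) 466668 + k{\left(503 \right)}\right) = \left(-177520 - 200756\right) \left(\left(-1\right) 466668 + \left(19 + 503\right)\right) = - 378276 \left(-466668 + 522\right) = \left(-378276\right) \left(-466146\right) = 176331844296$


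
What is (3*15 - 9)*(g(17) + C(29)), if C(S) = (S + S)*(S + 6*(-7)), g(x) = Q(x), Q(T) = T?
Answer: -26532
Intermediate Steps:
g(x) = x
C(S) = 2*S*(-42 + S) (C(S) = (2*S)*(S - 42) = (2*S)*(-42 + S) = 2*S*(-42 + S))
(3*15 - 9)*(g(17) + C(29)) = (3*15 - 9)*(17 + 2*29*(-42 + 29)) = (45 - 9)*(17 + 2*29*(-13)) = 36*(17 - 754) = 36*(-737) = -26532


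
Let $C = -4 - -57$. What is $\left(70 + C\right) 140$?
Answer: $17220$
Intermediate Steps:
$C = 53$ ($C = -4 + 57 = 53$)
$\left(70 + C\right) 140 = \left(70 + 53\right) 140 = 123 \cdot 140 = 17220$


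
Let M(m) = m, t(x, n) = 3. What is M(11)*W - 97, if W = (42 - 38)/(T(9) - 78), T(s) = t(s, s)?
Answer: -7319/75 ≈ -97.587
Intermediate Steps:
T(s) = 3
W = -4/75 (W = (42 - 38)/(3 - 78) = 4/(-75) = 4*(-1/75) = -4/75 ≈ -0.053333)
M(11)*W - 97 = 11*(-4/75) - 97 = -44/75 - 97 = -7319/75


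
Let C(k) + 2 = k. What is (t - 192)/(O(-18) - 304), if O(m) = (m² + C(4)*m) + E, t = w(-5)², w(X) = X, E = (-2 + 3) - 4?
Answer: 167/19 ≈ 8.7895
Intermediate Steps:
E = -3 (E = 1 - 4 = -3)
C(k) = -2 + k
t = 25 (t = (-5)² = 25)
O(m) = -3 + m² + 2*m (O(m) = (m² + (-2 + 4)*m) - 3 = (m² + 2*m) - 3 = -3 + m² + 2*m)
(t - 192)/(O(-18) - 304) = (25 - 192)/((-3 + (-18)² + 2*(-18)) - 304) = -167/((-3 + 324 - 36) - 304) = -167/(285 - 304) = -167/(-19) = -167*(-1/19) = 167/19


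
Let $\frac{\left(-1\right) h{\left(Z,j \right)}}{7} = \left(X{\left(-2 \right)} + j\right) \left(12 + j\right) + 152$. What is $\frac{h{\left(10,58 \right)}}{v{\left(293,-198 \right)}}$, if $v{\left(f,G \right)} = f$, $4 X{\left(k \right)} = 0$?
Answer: $- \frac{29484}{293} \approx -100.63$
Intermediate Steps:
$X{\left(k \right)} = 0$ ($X{\left(k \right)} = \frac{1}{4} \cdot 0 = 0$)
$h{\left(Z,j \right)} = -1064 - 7 j \left(12 + j\right)$ ($h{\left(Z,j \right)} = - 7 \left(\left(0 + j\right) \left(12 + j\right) + 152\right) = - 7 \left(j \left(12 + j\right) + 152\right) = - 7 \left(152 + j \left(12 + j\right)\right) = -1064 - 7 j \left(12 + j\right)$)
$\frac{h{\left(10,58 \right)}}{v{\left(293,-198 \right)}} = \frac{-1064 - 4872 - 7 \cdot 58^{2}}{293} = \left(-1064 - 4872 - 23548\right) \frac{1}{293} = \left(-29484\right) \frac{1}{293} = - \frac{29484}{293}$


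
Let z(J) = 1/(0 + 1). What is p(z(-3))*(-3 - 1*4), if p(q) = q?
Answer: -7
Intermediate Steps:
z(J) = 1 (z(J) = 1/1 = 1)
p(z(-3))*(-3 - 1*4) = 1*(-3 - 1*4) = 1*(-3 - 4) = 1*(-7) = -7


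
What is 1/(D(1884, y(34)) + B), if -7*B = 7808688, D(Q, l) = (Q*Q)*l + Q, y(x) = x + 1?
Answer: 7/861821220 ≈ 8.1223e-9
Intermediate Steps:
y(x) = 1 + x
D(Q, l) = Q + l*Q² (D(Q, l) = Q²*l + Q = l*Q² + Q = Q + l*Q²)
B = -7808688/7 (B = -⅐*7808688 = -7808688/7 ≈ -1.1155e+6)
1/(D(1884, y(34)) + B) = 1/(1884*(1 + 1884*(1 + 34)) - 7808688/7) = 1/(1884*(1 + 1884*35) - 7808688/7) = 1/(1884*(1 + 65940) - 7808688/7) = 1/(1884*65941 - 7808688/7) = 1/(124232844 - 7808688/7) = 1/(861821220/7) = 7/861821220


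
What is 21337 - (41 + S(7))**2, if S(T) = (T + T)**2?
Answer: -34832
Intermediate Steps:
S(T) = 4*T**2 (S(T) = (2*T)**2 = 4*T**2)
21337 - (41 + S(7))**2 = 21337 - (41 + 4*7**2)**2 = 21337 - (41 + 4*49)**2 = 21337 - (41 + 196)**2 = 21337 - 1*237**2 = 21337 - 1*56169 = 21337 - 56169 = -34832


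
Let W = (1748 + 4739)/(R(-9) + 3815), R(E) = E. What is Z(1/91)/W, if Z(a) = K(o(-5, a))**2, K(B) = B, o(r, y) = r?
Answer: 95150/6487 ≈ 14.668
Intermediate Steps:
Z(a) = 25 (Z(a) = (-5)**2 = 25)
W = 6487/3806 (W = (1748 + 4739)/(-9 + 3815) = 6487/3806 ≈ 1.7044)
Z(1/91)/W = 25/(6487/3806) = 25*(3806/6487) = 95150/6487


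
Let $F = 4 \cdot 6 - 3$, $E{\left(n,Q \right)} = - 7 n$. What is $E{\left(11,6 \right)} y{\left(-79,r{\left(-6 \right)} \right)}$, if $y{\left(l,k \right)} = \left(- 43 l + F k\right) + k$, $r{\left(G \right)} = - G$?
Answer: $-271733$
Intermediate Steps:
$F = 21$ ($F = 24 - 3 = 21$)
$y{\left(l,k \right)} = - 43 l + 22 k$ ($y{\left(l,k \right)} = \left(- 43 l + 21 k\right) + k = - 43 l + 22 k$)
$E{\left(11,6 \right)} y{\left(-79,r{\left(-6 \right)} \right)} = \left(-7\right) 11 \left(\left(-43\right) \left(-79\right) + 22 \left(\left(-1\right) \left(-6\right)\right)\right) = - 77 \left(3397 + 22 \cdot 6\right) = - 77 \left(3397 + 132\right) = \left(-77\right) 3529 = -271733$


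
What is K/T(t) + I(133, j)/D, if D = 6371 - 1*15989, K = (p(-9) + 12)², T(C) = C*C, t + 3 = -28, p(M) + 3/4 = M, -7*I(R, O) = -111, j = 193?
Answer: 624445/172534096 ≈ 0.0036193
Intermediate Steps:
I(R, O) = 111/7 (I(R, O) = -⅐*(-111) = 111/7)
p(M) = -¾ + M
t = -31 (t = -3 - 28 = -31)
T(C) = C²
K = 81/16 (K = ((-¾ - 9) + 12)² = (-39/4 + 12)² = (9/4)² = 81/16 ≈ 5.0625)
D = -9618 (D = 6371 - 15989 = -9618)
K/T(t) + I(133, j)/D = 81/(16*((-31)²)) + (111/7)/(-9618) = (81/16)/961 + (111/7)*(-1/9618) = (81/16)*(1/961) - 37/22442 = 81/15376 - 37/22442 = 624445/172534096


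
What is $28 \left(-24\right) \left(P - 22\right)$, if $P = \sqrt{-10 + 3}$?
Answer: $14784 - 672 i \sqrt{7} \approx 14784.0 - 1777.9 i$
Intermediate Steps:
$P = i \sqrt{7}$ ($P = \sqrt{-7} = i \sqrt{7} \approx 2.6458 i$)
$28 \left(-24\right) \left(P - 22\right) = 28 \left(-24\right) \left(i \sqrt{7} - 22\right) = - 672 \left(-22 + i \sqrt{7}\right) = 14784 - 672 i \sqrt{7}$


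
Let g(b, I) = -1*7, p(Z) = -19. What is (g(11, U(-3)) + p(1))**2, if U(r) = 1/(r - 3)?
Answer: 676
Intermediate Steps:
U(r) = 1/(-3 + r)
g(b, I) = -7
(g(11, U(-3)) + p(1))**2 = (-7 - 19)**2 = (-26)**2 = 676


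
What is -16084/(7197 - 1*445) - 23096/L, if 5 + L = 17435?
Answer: -54536039/14710920 ≈ -3.7072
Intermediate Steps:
L = 17430 (L = -5 + 17435 = 17430)
-16084/(7197 - 1*445) - 23096/L = -16084/(7197 - 1*445) - 23096/17430 = -16084/(7197 - 445) - 23096*1/17430 = -16084/6752 - 11548/8715 = -16084*1/6752 - 11548/8715 = -4021/1688 - 11548/8715 = -54536039/14710920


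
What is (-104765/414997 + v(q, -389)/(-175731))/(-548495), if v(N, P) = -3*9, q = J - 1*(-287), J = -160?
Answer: 6133084432/13333518132650155 ≈ 4.5998e-7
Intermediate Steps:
q = 127 (q = -160 - 1*(-287) = -160 + 287 = 127)
v(N, P) = -27
(-104765/414997 + v(q, -389)/(-175731))/(-548495) = (-104765/414997 - 27/(-175731))/(-548495) = (-104765*1/414997 - 27*(-1/175731))*(-1/548495) = (-104765/414997 + 9/58577)*(-1/548495) = -6133084432/24309279269*(-1/548495) = 6133084432/13333518132650155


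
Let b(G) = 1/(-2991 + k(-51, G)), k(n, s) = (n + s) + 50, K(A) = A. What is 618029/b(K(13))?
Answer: -1841108391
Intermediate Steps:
k(n, s) = 50 + n + s
b(G) = 1/(-2992 + G) (b(G) = 1/(-2991 + (50 - 51 + G)) = 1/(-2991 + (-1 + G)) = 1/(-2992 + G))
618029/b(K(13)) = 618029/(1/(-2992 + 13)) = 618029/(1/(-2979)) = 618029/(-1/2979) = 618029*(-2979) = -1841108391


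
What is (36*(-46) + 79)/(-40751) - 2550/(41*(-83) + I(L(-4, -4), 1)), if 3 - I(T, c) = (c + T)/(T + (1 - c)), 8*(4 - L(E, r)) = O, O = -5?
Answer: 808662883/1025661919 ≈ 0.78843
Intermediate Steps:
L(E, r) = 37/8 (L(E, r) = 4 - ⅛*(-5) = 4 + 5/8 = 37/8)
I(T, c) = 3 - (T + c)/(1 + T - c) (I(T, c) = 3 - (c + T)/(T + (1 - c)) = 3 - (T + c)/(1 + T - c))
(36*(-46) + 79)/(-40751) - 2550/(41*(-83) + I(L(-4, -4), 1)) = (36*(-46) + 79)/(-40751) - 2550/(41*(-83) + (3 - 4*1 + 2*(37/8))/(1 + 37/8 - 1*1)) = (-1656 + 79)*(-1/40751) - 2550/(-3403 + (3 - 4 + 37/4)/(1 + 37/8 - 1)) = -1577*(-1/40751) - 2550/(-3403 + (33/4)/(37/8)) = 1577/40751 - 2550/(-3403 + (8/37)*(33/4)) = 1577/40751 - 2550/(-3403 + 66/37) = 1577/40751 - 2550/(-125845/37) = 1577/40751 - 2550*(-37/125845) = 1577/40751 + 18870/25169 = 808662883/1025661919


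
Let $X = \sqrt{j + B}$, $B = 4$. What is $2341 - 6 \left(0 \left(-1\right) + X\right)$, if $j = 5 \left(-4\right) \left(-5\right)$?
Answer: $2341 - 12 \sqrt{26} \approx 2279.8$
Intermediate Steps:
$j = 100$ ($j = \left(-20\right) \left(-5\right) = 100$)
$X = 2 \sqrt{26}$ ($X = \sqrt{100 + 4} = \sqrt{104} = 2 \sqrt{26} \approx 10.198$)
$2341 - 6 \left(0 \left(-1\right) + X\right) = 2341 - 6 \left(0 \left(-1\right) + 2 \sqrt{26}\right) = 2341 - 6 \left(0 + 2 \sqrt{26}\right) = 2341 - 6 \cdot 2 \sqrt{26} = 2341 - 12 \sqrt{26}$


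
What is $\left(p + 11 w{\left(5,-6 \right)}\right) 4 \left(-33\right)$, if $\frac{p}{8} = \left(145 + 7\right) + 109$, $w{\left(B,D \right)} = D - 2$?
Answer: $-264000$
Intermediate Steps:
$w{\left(B,D \right)} = -2 + D$ ($w{\left(B,D \right)} = D - 2 = -2 + D$)
$p = 2088$ ($p = 8 \left(\left(145 + 7\right) + 109\right) = 8 \left(152 + 109\right) = 8 \cdot 261 = 2088$)
$\left(p + 11 w{\left(5,-6 \right)}\right) 4 \left(-33\right) = \left(2088 + 11 \left(-2 - 6\right)\right) 4 \left(-33\right) = \left(2088 + 11 \left(-8\right)\right) \left(-132\right) = \left(2088 - 88\right) \left(-132\right) = 2000 \left(-132\right) = -264000$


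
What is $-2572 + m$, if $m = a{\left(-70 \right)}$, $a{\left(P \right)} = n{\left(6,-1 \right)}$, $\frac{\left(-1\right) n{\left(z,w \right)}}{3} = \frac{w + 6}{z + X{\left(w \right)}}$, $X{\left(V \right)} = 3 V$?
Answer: $-2577$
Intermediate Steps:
$n{\left(z,w \right)} = - \frac{3 \left(6 + w\right)}{z + 3 w}$ ($n{\left(z,w \right)} = - 3 \frac{w + 6}{z + 3 w} = - 3 \frac{6 + w}{z + 3 w} = - \frac{3 \left(6 + w\right)}{z + 3 w}$)
$a{\left(P \right)} = -5$ ($a{\left(P \right)} = \frac{3 \left(-6 - -1\right)}{6 + 3 \left(-1\right)} = \frac{3 \left(-6 + 1\right)}{6 - 3} = 3 \cdot \frac{1}{3} \left(-5\right) = -5$)
$m = -5$
$-2572 + m = -2572 - 5 = -2577$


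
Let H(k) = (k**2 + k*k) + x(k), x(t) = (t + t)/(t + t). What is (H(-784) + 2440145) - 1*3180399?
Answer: 489059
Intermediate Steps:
x(t) = 1 (x(t) = (2*t)/((2*t)) = (2*t)*(1/(2*t)) = 1)
H(k) = 1 + 2*k**2 (H(k) = (k**2 + k*k) + 1 = (k**2 + k**2) + 1 = 2*k**2 + 1 = 1 + 2*k**2)
(H(-784) + 2440145) - 1*3180399 = ((1 + 2*(-784)**2) + 2440145) - 1*3180399 = ((1 + 2*614656) + 2440145) - 3180399 = ((1 + 1229312) + 2440145) - 3180399 = (1229313 + 2440145) - 3180399 = 3669458 - 3180399 = 489059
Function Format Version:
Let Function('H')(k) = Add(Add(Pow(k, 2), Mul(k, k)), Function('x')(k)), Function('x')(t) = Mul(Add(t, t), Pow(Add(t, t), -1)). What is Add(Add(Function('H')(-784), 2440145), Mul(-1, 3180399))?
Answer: 489059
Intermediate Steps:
Function('x')(t) = 1 (Function('x')(t) = Mul(Mul(2, t), Pow(Mul(2, t), -1)) = Mul(Mul(2, t), Mul(Rational(1, 2), Pow(t, -1))) = 1)
Function('H')(k) = Add(1, Mul(2, Pow(k, 2))) (Function('H')(k) = Add(Add(Pow(k, 2), Mul(k, k)), 1) = Add(Add(Pow(k, 2), Pow(k, 2)), 1) = Add(Mul(2, Pow(k, 2)), 1) = Add(1, Mul(2, Pow(k, 2))))
Add(Add(Function('H')(-784), 2440145), Mul(-1, 3180399)) = Add(Add(Add(1, Mul(2, Pow(-784, 2))), 2440145), Mul(-1, 3180399)) = Add(Add(Add(1, Mul(2, 614656)), 2440145), -3180399) = Add(Add(Add(1, 1229312), 2440145), -3180399) = Add(Add(1229313, 2440145), -3180399) = Add(3669458, -3180399) = 489059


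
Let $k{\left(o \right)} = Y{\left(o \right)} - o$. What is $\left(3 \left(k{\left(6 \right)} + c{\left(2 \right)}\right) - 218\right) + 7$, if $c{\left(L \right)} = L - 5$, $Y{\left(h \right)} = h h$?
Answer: $-130$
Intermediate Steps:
$Y{\left(h \right)} = h^{2}$
$c{\left(L \right)} = -5 + L$
$k{\left(o \right)} = o^{2} - o$
$\left(3 \left(k{\left(6 \right)} + c{\left(2 \right)}\right) - 218\right) + 7 = \left(3 \left(6 \left(-1 + 6\right) + \left(-5 + 2\right)\right) - 218\right) + 7 = \left(3 \left(6 \cdot 5 - 3\right) - 218\right) + 7 = \left(3 \left(30 - 3\right) - 218\right) + 7 = \left(3 \cdot 27 - 218\right) + 7 = \left(81 - 218\right) + 7 = -137 + 7 = -130$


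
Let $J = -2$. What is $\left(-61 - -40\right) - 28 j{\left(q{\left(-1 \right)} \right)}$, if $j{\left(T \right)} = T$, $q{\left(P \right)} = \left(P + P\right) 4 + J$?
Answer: $259$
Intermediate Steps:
$q{\left(P \right)} = -2 + 8 P$ ($q{\left(P \right)} = \left(P + P\right) 4 - 2 = 2 P 4 - 2 = 8 P - 2 = -2 + 8 P$)
$\left(-61 - -40\right) - 28 j{\left(q{\left(-1 \right)} \right)} = \left(-61 - -40\right) - 28 \left(-2 + 8 \left(-1\right)\right) = \left(-61 + 40\right) - 28 \left(-2 - 8\right) = -21 - -280 = -21 + 280 = 259$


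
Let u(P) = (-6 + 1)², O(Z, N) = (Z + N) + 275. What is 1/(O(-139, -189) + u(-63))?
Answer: -1/28 ≈ -0.035714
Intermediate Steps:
O(Z, N) = 275 + N + Z (O(Z, N) = (N + Z) + 275 = 275 + N + Z)
u(P) = 25 (u(P) = (-5)² = 25)
1/(O(-139, -189) + u(-63)) = 1/((275 - 189 - 139) + 25) = 1/(-53 + 25) = 1/(-28) = -1/28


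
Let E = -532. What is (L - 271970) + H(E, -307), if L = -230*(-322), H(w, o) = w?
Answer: -198442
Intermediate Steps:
L = 74060
(L - 271970) + H(E, -307) = (74060 - 271970) - 532 = -197910 - 532 = -198442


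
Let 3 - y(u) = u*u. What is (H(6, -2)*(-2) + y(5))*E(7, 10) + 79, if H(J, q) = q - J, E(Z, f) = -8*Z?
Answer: 415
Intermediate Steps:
y(u) = 3 - u² (y(u) = 3 - u*u = 3 - u²)
(H(6, -2)*(-2) + y(5))*E(7, 10) + 79 = ((-2 - 1*6)*(-2) + (3 - 1*5²))*(-8*7) + 79 = ((-2 - 6)*(-2) + (3 - 1*25))*(-56) + 79 = (-8*(-2) + (3 - 25))*(-56) + 79 = (16 - 22)*(-56) + 79 = -6*(-56) + 79 = 336 + 79 = 415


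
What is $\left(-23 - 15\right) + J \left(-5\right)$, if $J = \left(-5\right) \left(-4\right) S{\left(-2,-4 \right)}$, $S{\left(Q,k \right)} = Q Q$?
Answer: $-438$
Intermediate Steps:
$S{\left(Q,k \right)} = Q^{2}$
$J = 80$ ($J = \left(-5\right) \left(-4\right) \left(-2\right)^{2} = 20 \cdot 4 = 80$)
$\left(-23 - 15\right) + J \left(-5\right) = \left(-23 - 15\right) + 80 \left(-5\right) = \left(-23 - 15\right) - 400 = -38 - 400 = -438$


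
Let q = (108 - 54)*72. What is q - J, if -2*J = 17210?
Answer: 12493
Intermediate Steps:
J = -8605 (J = -½*17210 = -8605)
q = 3888 (q = 54*72 = 3888)
q - J = 3888 - 1*(-8605) = 3888 + 8605 = 12493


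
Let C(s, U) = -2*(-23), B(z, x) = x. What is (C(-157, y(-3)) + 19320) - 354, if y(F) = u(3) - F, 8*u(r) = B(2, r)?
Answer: 19012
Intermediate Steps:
u(r) = r/8
y(F) = 3/8 - F (y(F) = (⅛)*3 - F = 3/8 - F)
C(s, U) = 46
(C(-157, y(-3)) + 19320) - 354 = (46 + 19320) - 354 = 19366 - 354 = 19012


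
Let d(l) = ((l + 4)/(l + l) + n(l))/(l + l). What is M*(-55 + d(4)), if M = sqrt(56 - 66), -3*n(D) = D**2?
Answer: -1333*I*sqrt(10)/24 ≈ -175.64*I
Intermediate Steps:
n(D) = -D**2/3
M = I*sqrt(10) (M = sqrt(-10) = I*sqrt(10) ≈ 3.1623*I)
d(l) = (-l**2/3 + (4 + l)/(2*l))/(2*l) (d(l) = ((l + 4)/(l + l) - l**2/3)/(l + l) = ((4 + l)/((2*l)) - l**2/3)/((2*l)) = ((4 + l)*(1/(2*l)) - l**2/3)*(1/(2*l)) = ((4 + l)/(2*l) - l**2/3)*(1/(2*l)) = (-l**2/3 + (4 + l)/(2*l))*(1/(2*l)) = (-l**2/3 + (4 + l)/(2*l))/(2*l))
M*(-55 + d(4)) = (I*sqrt(10))*(-55 + (4**(-2) - 1/6*4 + (1/4)/4)) = (I*sqrt(10))*(-55 + (1/16 - 2/3 + (1/4)*(1/4))) = (I*sqrt(10))*(-55 + (1/16 - 2/3 + 1/16)) = (I*sqrt(10))*(-55 - 13/24) = (I*sqrt(10))*(-1333/24) = -1333*I*sqrt(10)/24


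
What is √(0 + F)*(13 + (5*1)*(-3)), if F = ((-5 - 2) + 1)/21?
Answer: -2*I*√14/7 ≈ -1.069*I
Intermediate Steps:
F = -2/7 (F = (-7 + 1)*(1/21) = -6*1/21 = -2/7 ≈ -0.28571)
√(0 + F)*(13 + (5*1)*(-3)) = √(0 - 2/7)*(13 + (5*1)*(-3)) = √(-2/7)*(13 + 5*(-3)) = (I*√14/7)*(13 - 15) = (I*√14/7)*(-2) = -2*I*√14/7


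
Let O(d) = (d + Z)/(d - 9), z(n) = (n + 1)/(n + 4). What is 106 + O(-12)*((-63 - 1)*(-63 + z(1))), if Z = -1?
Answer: 271546/105 ≈ 2586.2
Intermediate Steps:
z(n) = (1 + n)/(4 + n)
O(d) = (-1 + d)/(-9 + d) (O(d) = (d - 1)/(d - 9) = (-1 + d)/(-9 + d))
106 + O(-12)*((-63 - 1)*(-63 + z(1))) = 106 + ((-1 - 12)/(-9 - 12))*((-63 - 1)*(-63 + (1 + 1)/(4 + 1))) = 106 + (-13/(-21))*(-64*(-63 + 2/5)) = 106 + (-1/21*(-13))*(-64*(-63 + (⅕)*2)) = 106 + 13*(-64*(-63 + ⅖))/21 = 106 + 13*(-64*(-313/5))/21 = 106 + (13/21)*(20032/5) = 106 + 260416/105 = 271546/105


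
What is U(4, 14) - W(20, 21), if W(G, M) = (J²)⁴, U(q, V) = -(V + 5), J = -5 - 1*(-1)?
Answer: -65555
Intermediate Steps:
J = -4 (J = -5 + 1 = -4)
U(q, V) = -5 - V (U(q, V) = -(5 + V) = -5 - V)
W(G, M) = 65536 (W(G, M) = ((-4)²)⁴ = 16⁴ = 65536)
U(4, 14) - W(20, 21) = (-5 - 1*14) - 1*65536 = (-5 - 14) - 65536 = -19 - 65536 = -65555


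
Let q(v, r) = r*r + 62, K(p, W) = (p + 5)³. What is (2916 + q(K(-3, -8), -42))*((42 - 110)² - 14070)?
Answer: -44792932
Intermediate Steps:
K(p, W) = (5 + p)³
q(v, r) = 62 + r² (q(v, r) = r² + 62 = 62 + r²)
(2916 + q(K(-3, -8), -42))*((42 - 110)² - 14070) = (2916 + (62 + (-42)²))*((42 - 110)² - 14070) = (2916 + (62 + 1764))*((-68)² - 14070) = (2916 + 1826)*(4624 - 14070) = 4742*(-9446) = -44792932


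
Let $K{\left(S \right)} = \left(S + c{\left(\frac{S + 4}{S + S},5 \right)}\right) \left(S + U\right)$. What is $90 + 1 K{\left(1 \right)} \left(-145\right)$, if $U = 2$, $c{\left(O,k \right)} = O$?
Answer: $- \frac{2865}{2} \approx -1432.5$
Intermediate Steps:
$K{\left(S \right)} = \left(2 + S\right) \left(S + \frac{4 + S}{2 S}\right)$ ($K{\left(S \right)} = \left(S + \frac{S + 4}{S + S}\right) \left(S + 2\right) = \left(S + \frac{4 + S}{2 S}\right) \left(2 + S\right) = \left(2 + S\right) \left(S + \frac{4 + S}{2 S}\right)$)
$90 + 1 K{\left(1 \right)} \left(-145\right) = 90 + 1 \left(3 + 1^{2} + \frac{4}{1} + \frac{5}{2} \cdot 1\right) \left(-145\right) = 90 + 1 \left(3 + 1 + 4 \cdot 1 + \frac{5}{2}\right) \left(-145\right) = 90 + 1 \left(3 + 1 + 4 + \frac{5}{2}\right) \left(-145\right) = 90 + 1 \cdot \frac{21}{2} \left(-145\right) = 90 + \frac{21}{2} \left(-145\right) = 90 - \frac{3045}{2} = - \frac{2865}{2}$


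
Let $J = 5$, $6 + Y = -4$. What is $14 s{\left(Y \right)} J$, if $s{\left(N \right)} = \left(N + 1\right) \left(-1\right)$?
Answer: $630$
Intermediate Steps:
$Y = -10$ ($Y = -6 - 4 = -10$)
$s{\left(N \right)} = -1 - N$ ($s{\left(N \right)} = \left(1 + N\right) \left(-1\right) = -1 - N$)
$14 s{\left(Y \right)} J = 14 \left(-1 - -10\right) 5 = 14 \left(-1 + 10\right) 5 = 14 \cdot 9 \cdot 5 = 126 \cdot 5 = 630$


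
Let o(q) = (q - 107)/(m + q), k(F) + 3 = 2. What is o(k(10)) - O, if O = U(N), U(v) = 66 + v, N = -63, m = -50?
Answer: -15/17 ≈ -0.88235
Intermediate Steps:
k(F) = -1 (k(F) = -3 + 2 = -1)
o(q) = (-107 + q)/(-50 + q) (o(q) = (q - 107)/(-50 + q) = (-107 + q)/(-50 + q))
O = 3 (O = 66 - 63 = 3)
o(k(10)) - O = (-107 - 1)/(-50 - 1) - 1*3 = -108/(-51) - 3 = -1/51*(-108) - 3 = 36/17 - 3 = -15/17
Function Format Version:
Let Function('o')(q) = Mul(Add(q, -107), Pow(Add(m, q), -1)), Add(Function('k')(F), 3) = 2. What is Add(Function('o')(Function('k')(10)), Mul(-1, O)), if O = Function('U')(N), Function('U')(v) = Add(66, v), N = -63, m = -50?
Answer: Rational(-15, 17) ≈ -0.88235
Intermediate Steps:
Function('k')(F) = -1 (Function('k')(F) = Add(-3, 2) = -1)
Function('o')(q) = Mul(Pow(Add(-50, q), -1), Add(-107, q)) (Function('o')(q) = Mul(Add(q, -107), Pow(Add(-50, q), -1)) = Mul(Add(-107, q), Pow(Add(-50, q), -1)) = Mul(Pow(Add(-50, q), -1), Add(-107, q)))
O = 3 (O = Add(66, -63) = 3)
Add(Function('o')(Function('k')(10)), Mul(-1, O)) = Add(Mul(Pow(Add(-50, -1), -1), Add(-107, -1)), Mul(-1, 3)) = Add(Mul(Pow(-51, -1), -108), -3) = Add(Mul(Rational(-1, 51), -108), -3) = Add(Rational(36, 17), -3) = Rational(-15, 17)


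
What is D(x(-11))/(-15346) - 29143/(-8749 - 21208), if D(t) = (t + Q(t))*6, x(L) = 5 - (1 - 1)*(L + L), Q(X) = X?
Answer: 222715529/229860061 ≈ 0.96892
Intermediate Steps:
x(L) = 5 (x(L) = 5 - 0*2*L = 5 - 1*0 = 5 + 0 = 5)
D(t) = 12*t (D(t) = (t + t)*6 = (2*t)*6 = 12*t)
D(x(-11))/(-15346) - 29143/(-8749 - 21208) = (12*5)/(-15346) - 29143/(-8749 - 21208) = 60*(-1/15346) - 29143/(-29957) = -30/7673 - 29143*(-1/29957) = -30/7673 + 29143/29957 = 222715529/229860061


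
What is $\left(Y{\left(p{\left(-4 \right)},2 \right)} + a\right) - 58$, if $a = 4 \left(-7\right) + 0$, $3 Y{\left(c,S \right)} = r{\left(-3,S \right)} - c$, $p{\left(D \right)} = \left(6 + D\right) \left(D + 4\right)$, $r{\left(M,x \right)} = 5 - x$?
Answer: $-85$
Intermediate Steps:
$p{\left(D \right)} = \left(4 + D\right) \left(6 + D\right)$ ($p{\left(D \right)} = \left(6 + D\right) \left(4 + D\right) = \left(4 + D\right) \left(6 + D\right)$)
$Y{\left(c,S \right)} = \frac{5}{3} - \frac{S}{3} - \frac{c}{3}$ ($Y{\left(c,S \right)} = \frac{\left(5 - S\right) - c}{3} = \frac{5 - S - c}{3} = \frac{5}{3} - \frac{S}{3} - \frac{c}{3}$)
$a = -28$ ($a = -28 + 0 = -28$)
$\left(Y{\left(p{\left(-4 \right)},2 \right)} + a\right) - 58 = \left(\left(\frac{5}{3} - \frac{2}{3} - \frac{24 + \left(-4\right)^{2} + 10 \left(-4\right)}{3}\right) - 28\right) - 58 = \left(\left(\frac{5}{3} - \frac{2}{3} - \frac{24 + 16 - 40}{3}\right) - 28\right) - 58 = \left(\left(\frac{5}{3} - \frac{2}{3} - 0\right) - 28\right) - 58 = \left(\left(\frac{5}{3} - \frac{2}{3} + 0\right) - 28\right) - 58 = \left(1 - 28\right) - 58 = -27 - 58 = -85$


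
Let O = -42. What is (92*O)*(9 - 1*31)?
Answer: 85008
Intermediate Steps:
(92*O)*(9 - 1*31) = (92*(-42))*(9 - 1*31) = -3864*(9 - 31) = -3864*(-22) = 85008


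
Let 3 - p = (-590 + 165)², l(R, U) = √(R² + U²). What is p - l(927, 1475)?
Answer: -180622 - √3034954 ≈ -1.8236e+5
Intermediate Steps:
p = -180622 (p = 3 - (-590 + 165)² = 3 - 1*(-425)² = 3 - 1*180625 = 3 - 180625 = -180622)
p - l(927, 1475) = -180622 - √(927² + 1475²) = -180622 - √(859329 + 2175625) = -180622 - √3034954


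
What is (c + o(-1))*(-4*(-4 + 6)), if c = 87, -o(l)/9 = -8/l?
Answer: -120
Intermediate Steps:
o(l) = 72/l (o(l) = -(-72)/l = 72/l)
(c + o(-1))*(-4*(-4 + 6)) = (87 + 72/(-1))*(-4*(-4 + 6)) = (87 + 72*(-1))*(-4*2) = (87 - 72)*(-8) = 15*(-8) = -120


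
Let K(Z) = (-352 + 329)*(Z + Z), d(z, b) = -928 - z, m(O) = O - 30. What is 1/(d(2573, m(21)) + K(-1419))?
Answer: 1/61773 ≈ 1.6188e-5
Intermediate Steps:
m(O) = -30 + O
K(Z) = -46*Z
1/(d(2573, m(21)) + K(-1419)) = 1/((-928 - 1*2573) - 46*(-1419)) = 1/((-928 - 2573) + 65274) = 1/(-3501 + 65274) = 1/61773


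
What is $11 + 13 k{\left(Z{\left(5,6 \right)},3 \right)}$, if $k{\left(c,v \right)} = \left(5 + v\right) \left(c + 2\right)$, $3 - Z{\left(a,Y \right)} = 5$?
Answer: $11$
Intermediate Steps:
$Z{\left(a,Y \right)} = -2$ ($Z{\left(a,Y \right)} = 3 - 5 = -2$)
$k{\left(c,v \right)} = \left(2 + c\right) \left(5 + v\right)$ ($k{\left(c,v \right)} = \left(5 + v\right) \left(2 + c\right) = \left(2 + c\right) \left(5 + v\right)$)
$11 + 13 k{\left(Z{\left(5,6 \right)},3 \right)} = 11 + 13 \left(10 + 2 \cdot 3 + 5 \left(-2\right) - 6\right) = 11 + 13 \left(10 + 6 - 10 - 6\right) = 11 + 13 \cdot 0 = 11 + 0 = 11$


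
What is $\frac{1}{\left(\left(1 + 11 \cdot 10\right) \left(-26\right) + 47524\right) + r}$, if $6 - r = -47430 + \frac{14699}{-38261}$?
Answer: $\frac{38261}{3522858013} \approx 1.0861 \cdot 10^{-5}$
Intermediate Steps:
$r = \frac{1814963495}{38261}$ ($r = 6 - \left(-47430 + \frac{14699}{-38261}\right) = 6 - \left(-47430 + 14699 \left(- \frac{1}{38261}\right)\right) = 6 - \left(-47430 - \frac{14699}{38261}\right) = 6 - - \frac{1814733929}{38261} = 6 + \frac{1814733929}{38261} = \frac{1814963495}{38261} \approx 47436.0$)
$\frac{1}{\left(\left(1 + 11 \cdot 10\right) \left(-26\right) + 47524\right) + r} = \frac{1}{\left(\left(1 + 11 \cdot 10\right) \left(-26\right) + 47524\right) + \frac{1814963495}{38261}} = \frac{1}{\left(\left(1 + 110\right) \left(-26\right) + 47524\right) + \frac{1814963495}{38261}} = \frac{1}{\left(111 \left(-26\right) + 47524\right) + \frac{1814963495}{38261}} = \frac{1}{\left(-2886 + 47524\right) + \frac{1814963495}{38261}} = \frac{1}{44638 + \frac{1814963495}{38261}} = \frac{1}{\frac{3522858013}{38261}} = \frac{38261}{3522858013}$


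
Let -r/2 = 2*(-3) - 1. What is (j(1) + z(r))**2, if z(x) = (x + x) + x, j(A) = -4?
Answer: 1444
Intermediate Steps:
r = 14 (r = -2*(2*(-3) - 1) = -2*(-6 - 1) = -2*(-7) = 14)
z(x) = 3*x (z(x) = 2*x + x = 3*x)
(j(1) + z(r))**2 = (-4 + 3*14)**2 = (-4 + 42)**2 = 38**2 = 1444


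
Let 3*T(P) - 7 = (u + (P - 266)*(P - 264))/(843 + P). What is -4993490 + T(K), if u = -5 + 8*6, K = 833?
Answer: -4184488887/838 ≈ -4.9934e+6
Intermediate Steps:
u = 43 (u = -5 + 48 = 43)
T(P) = 7/3 + (43 + (-266 + P)*(-264 + P))/(3*(843 + P)) (T(P) = 7/3 + ((43 + (P - 266)*(P - 264))/(843 + P))/3 = 7/3 + ((43 + (-266 + P)*(-264 + P))/(843 + P))/3 = 7/3 + (43 + (-266 + P)*(-264 + P))/(3*(843 + P)))
-4993490 + T(K) = -4993490 + (76168 + 833² - 523*833)/(3*(843 + 833)) = -4993490 + (⅓)*(76168 + 693889 - 435659)/1676 = -4993490 + (⅓)*(1/1676)*334398 = -4993490 + 55733/838 = -4184488887/838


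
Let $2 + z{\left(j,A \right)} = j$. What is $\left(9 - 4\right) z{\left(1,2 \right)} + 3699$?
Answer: $3694$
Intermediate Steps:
$z{\left(j,A \right)} = -2 + j$
$\left(9 - 4\right) z{\left(1,2 \right)} + 3699 = \left(9 - 4\right) \left(-2 + 1\right) + 3699 = \left(9 - 4\right) \left(-1\right) + 3699 = 5 \left(-1\right) + 3699 = -5 + 3699 = 3694$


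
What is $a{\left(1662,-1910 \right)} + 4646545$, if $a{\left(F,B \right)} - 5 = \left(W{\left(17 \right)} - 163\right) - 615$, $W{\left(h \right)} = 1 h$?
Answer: $4645789$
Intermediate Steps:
$W{\left(h \right)} = h$
$a{\left(F,B \right)} = -756$ ($a{\left(F,B \right)} = 5 + \left(\left(17 - 163\right) - 615\right) = 5 - 761 = -756$)
$a{\left(1662,-1910 \right)} + 4646545 = -756 + 4646545 = 4645789$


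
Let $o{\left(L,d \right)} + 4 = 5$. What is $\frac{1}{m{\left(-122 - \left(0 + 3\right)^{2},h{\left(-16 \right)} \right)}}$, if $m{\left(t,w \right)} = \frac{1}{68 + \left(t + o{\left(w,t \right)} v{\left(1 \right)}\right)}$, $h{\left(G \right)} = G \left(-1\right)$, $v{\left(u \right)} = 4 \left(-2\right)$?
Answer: $-71$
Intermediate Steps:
$o{\left(L,d \right)} = 1$ ($o{\left(L,d \right)} = -4 + 5 = 1$)
$v{\left(u \right)} = -8$
$h{\left(G \right)} = - G$
$m{\left(t,w \right)} = \frac{1}{60 + t}$ ($m{\left(t,w \right)} = \frac{1}{68 + \left(t + 1 \left(-8\right)\right)} = \frac{1}{68 + \left(t - 8\right)} = \frac{1}{68 + \left(-8 + t\right)} = \frac{1}{60 + t}$)
$\frac{1}{m{\left(-122 - \left(0 + 3\right)^{2},h{\left(-16 \right)} \right)}} = \frac{1}{\frac{1}{60 - \left(122 + \left(0 + 3\right)^{2}\right)}} = \frac{1}{\frac{1}{60 - 131}} = \frac{1}{\frac{1}{-71}} = \frac{1}{- \frac{1}{71}} = -71$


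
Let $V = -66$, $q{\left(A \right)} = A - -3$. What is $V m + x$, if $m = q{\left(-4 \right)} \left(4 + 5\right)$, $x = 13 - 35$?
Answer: $572$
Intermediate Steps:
$q{\left(A \right)} = 3 + A$ ($q{\left(A \right)} = A + 3 = 3 + A$)
$x = -22$ ($x = 13 - 35 = -22$)
$m = -9$ ($m = \left(3 - 4\right) \left(4 + 5\right) = \left(-1\right) 9 = -9$)
$V m + x = \left(-66\right) \left(-9\right) - 22 = 594 - 22 = 572$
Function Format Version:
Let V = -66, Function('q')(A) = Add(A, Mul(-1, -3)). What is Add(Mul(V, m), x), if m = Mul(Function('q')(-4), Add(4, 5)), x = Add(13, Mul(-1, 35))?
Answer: 572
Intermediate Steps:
Function('q')(A) = Add(3, A) (Function('q')(A) = Add(A, 3) = Add(3, A))
x = -22 (x = Add(13, -35) = -22)
m = -9 (m = Mul(Add(3, -4), Add(4, 5)) = Mul(-1, 9) = -9)
Add(Mul(V, m), x) = Add(Mul(-66, -9), -22) = Add(594, -22) = 572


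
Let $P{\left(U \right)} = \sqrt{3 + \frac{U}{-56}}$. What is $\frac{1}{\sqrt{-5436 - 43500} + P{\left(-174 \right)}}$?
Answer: $\frac{14}{3 \sqrt{133} + 28 i \sqrt{12234}} \approx 5.0494 \cdot 10^{-5} - 0.0045199 i$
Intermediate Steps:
$P{\left(U \right)} = \sqrt{3 - \frac{U}{56}}$ ($P{\left(U \right)} = \sqrt{3 + U \left(- \frac{1}{56}\right)} = \sqrt{3 - \frac{U}{56}}$)
$\frac{1}{\sqrt{-5436 - 43500} + P{\left(-174 \right)}} = \frac{1}{\sqrt{-5436 - 43500} + \frac{\sqrt{2352 - -2436}}{28}} = \frac{1}{\sqrt{-48936} + \frac{\sqrt{2352 + 2436}}{28}} = \frac{1}{2 i \sqrt{12234} + \frac{\sqrt{4788}}{28}} = \frac{1}{2 i \sqrt{12234} + \frac{6 \sqrt{133}}{28}} = \frac{1}{2 i \sqrt{12234} + \frac{3 \sqrt{133}}{14}} = \frac{1}{\frac{3 \sqrt{133}}{14} + 2 i \sqrt{12234}}$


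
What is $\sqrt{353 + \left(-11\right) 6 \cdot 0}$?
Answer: $\sqrt{353} \approx 18.788$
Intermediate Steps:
$\sqrt{353 + \left(-11\right) 6 \cdot 0} = \sqrt{353 - 0} = \sqrt{353 + 0} = \sqrt{353}$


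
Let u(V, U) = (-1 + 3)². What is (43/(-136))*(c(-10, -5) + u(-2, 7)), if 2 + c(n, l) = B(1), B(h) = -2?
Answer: 0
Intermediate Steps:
c(n, l) = -4 (c(n, l) = -2 - 2 = -4)
u(V, U) = 4 (u(V, U) = 2² = 4)
(43/(-136))*(c(-10, -5) + u(-2, 7)) = (43/(-136))*(-4 + 4) = (43*(-1/136))*0 = -43/136*0 = 0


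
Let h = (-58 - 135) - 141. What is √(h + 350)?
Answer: 4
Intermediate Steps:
h = -334 (h = -193 - 141 = -334)
√(h + 350) = √(-334 + 350) = √16 = 4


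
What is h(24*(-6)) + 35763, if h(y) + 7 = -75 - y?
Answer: 35825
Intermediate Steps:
h(y) = -82 - y (h(y) = -7 + (-75 - y) = -82 - y)
h(24*(-6)) + 35763 = (-82 - 24*(-6)) + 35763 = (-82 - 1*(-144)) + 35763 = (-82 + 144) + 35763 = 62 + 35763 = 35825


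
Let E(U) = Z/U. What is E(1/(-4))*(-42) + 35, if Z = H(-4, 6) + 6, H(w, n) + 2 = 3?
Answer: 1211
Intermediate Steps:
H(w, n) = 1 (H(w, n) = -2 + 3 = 1)
Z = 7 (Z = 1 + 6 = 7)
E(U) = 7/U
E(1/(-4))*(-42) + 35 = (7/(1/(-4)))*(-42) + 35 = (7/(-¼))*(-42) + 35 = (7*(-4))*(-42) + 35 = -28*(-42) + 35 = 1176 + 35 = 1211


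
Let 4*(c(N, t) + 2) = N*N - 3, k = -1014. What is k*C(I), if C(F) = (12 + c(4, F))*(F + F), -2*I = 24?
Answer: 322452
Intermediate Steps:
I = -12 (I = -½*24 = -12)
c(N, t) = -11/4 + N²/4 (c(N, t) = -2 + (N*N - 3)/4 = -2 + (N² - 3)/4 = -2 + (-3 + N²)/4 = -2 + (-¾ + N²/4) = -11/4 + N²/4)
C(F) = 53*F/2 (C(F) = (12 + (-11/4 + (¼)*4²))*(F + F) = (12 + (-11/4 + (¼)*16))*(2*F) = (12 + (-11/4 + 4))*(2*F) = (12 + 5/4)*(2*F) = 53*(2*F)/4 = 53*F/2)
k*C(I) = -26871*(-12) = -1014*(-318) = 322452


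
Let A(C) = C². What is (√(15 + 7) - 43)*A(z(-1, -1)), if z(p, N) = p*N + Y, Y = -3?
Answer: -172 + 4*√22 ≈ -153.24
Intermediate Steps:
z(p, N) = -3 + N*p (z(p, N) = p*N - 3 = N*p - 3 = -3 + N*p)
(√(15 + 7) - 43)*A(z(-1, -1)) = (√(15 + 7) - 43)*(-3 - 1*(-1))² = (√22 - 43)*(-3 + 1)² = (-43 + √22)*(-2)² = (-43 + √22)*4 = -172 + 4*√22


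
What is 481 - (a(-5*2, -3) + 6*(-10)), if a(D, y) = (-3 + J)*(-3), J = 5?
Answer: 547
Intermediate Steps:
a(D, y) = -6 (a(D, y) = (-3 + 5)*(-3) = 2*(-3) = -6)
481 - (a(-5*2, -3) + 6*(-10)) = 481 - (-6 + 6*(-10)) = 481 - (-6 - 60) = 481 - 1*(-66) = 481 + 66 = 547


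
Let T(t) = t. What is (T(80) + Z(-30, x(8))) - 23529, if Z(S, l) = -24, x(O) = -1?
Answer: -23473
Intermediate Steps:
(T(80) + Z(-30, x(8))) - 23529 = (80 - 24) - 23529 = 56 - 23529 = -23473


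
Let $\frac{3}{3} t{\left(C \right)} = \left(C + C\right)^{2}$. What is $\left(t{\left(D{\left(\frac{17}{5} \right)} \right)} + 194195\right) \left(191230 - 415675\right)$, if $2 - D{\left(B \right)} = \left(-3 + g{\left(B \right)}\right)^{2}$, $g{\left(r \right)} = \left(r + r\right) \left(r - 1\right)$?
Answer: $- \frac{5563554472944351}{78125} \approx -7.1214 \cdot 10^{10}$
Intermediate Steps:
$g{\left(r \right)} = 2 r \left(-1 + r\right)$
$D{\left(B \right)} = 2 - \left(-3 + 2 B \left(-1 + B\right)\right)^{2}$
$t{\left(C \right)} = 4 C^{2}$ ($t{\left(C \right)} = \left(C + C\right)^{2} = \left(2 C\right)^{2} = 4 C^{2}$)
$\left(t{\left(D{\left(\frac{17}{5} \right)} \right)} + 194195\right) \left(191230 - 415675\right) = \left(4 \left(2 - \left(-3 + 2 \cdot \frac{17}{5} \left(-1 + \frac{17}{5}\right)\right)^{2}\right)^{2} + 194195\right) \left(191230 - 415675\right) = \left(4 \left(2 - \left(-3 + 2 \cdot 17 \cdot \frac{1}{5} \left(-1 + 17 \cdot \frac{1}{5}\right)\right)^{2}\right)^{2} + 194195\right) \left(-224445\right) = \left(4 \left(2 - \left(-3 + 2 \cdot \frac{17}{5} \left(-1 + \frac{17}{5}\right)\right)^{2}\right)^{2} + 194195\right) \left(-224445\right) = \left(4 \left(2 - \left(-3 + 2 \cdot \frac{17}{5} \cdot \frac{12}{5}\right)^{2}\right)^{2} + 194195\right) \left(-224445\right) = \left(4 \left(2 - \left(-3 + \frac{408}{25}\right)^{2}\right)^{2} + 194195\right) \left(-224445\right) = \left(4 \left(2 - \left(\frac{333}{25}\right)^{2}\right)^{2} + 194195\right) \left(-224445\right) = \left(4 \left(2 - \frac{110889}{625}\right)^{2} + 194195\right) \left(-224445\right) = \left(4 \left(- \frac{109639}{625}\right)^{2} + 194195\right) \left(-224445\right) = \left(4 \cdot \frac{12020710321}{390625} + 194195\right) \left(-224445\right) = \left(\frac{48082841284}{390625} + 194195\right) \left(-224445\right) = \frac{123940263159}{390625} \left(-224445\right) = - \frac{5563554472944351}{78125}$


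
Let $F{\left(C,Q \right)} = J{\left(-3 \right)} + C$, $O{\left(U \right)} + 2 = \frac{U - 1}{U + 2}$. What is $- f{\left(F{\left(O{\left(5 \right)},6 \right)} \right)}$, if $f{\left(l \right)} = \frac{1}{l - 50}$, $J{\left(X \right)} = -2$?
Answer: $\frac{7}{374} \approx 0.018717$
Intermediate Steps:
$O{\left(U \right)} = -2 + \frac{-1 + U}{2 + U}$ ($O{\left(U \right)} = -2 + \frac{U - 1}{U + 2} = -2 + \frac{-1 + U}{2 + U}$)
$F{\left(C,Q \right)} = -2 + C$
$f{\left(l \right)} = \frac{1}{-50 + l}$ ($f{\left(l \right)} = \frac{1}{l - 50} = \frac{1}{-50 + l}$)
$- f{\left(F{\left(O{\left(5 \right)},6 \right)} \right)} = - \frac{1}{-50 - \left(2 - \frac{-5 - 5}{2 + 5}\right)} = - \frac{1}{-50 - \left(2 - \frac{-5 - 5}{7}\right)} = - \frac{1}{-50 + \left(-2 + \frac{1}{7} \left(-10\right)\right)} = - \frac{1}{-50 - \frac{24}{7}} = - \frac{1}{- \frac{374}{7}} = \left(-1\right) \left(- \frac{7}{374}\right) = \frac{7}{374}$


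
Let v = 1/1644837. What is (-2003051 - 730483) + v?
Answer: -4496217863957/1644837 ≈ -2.7335e+6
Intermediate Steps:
v = 1/1644837 ≈ 6.0796e-7
(-2003051 - 730483) + v = (-2003051 - 730483) + 1/1644837 = -2733534 + 1/1644837 = -4496217863957/1644837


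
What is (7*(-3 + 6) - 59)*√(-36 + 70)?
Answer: -38*√34 ≈ -221.58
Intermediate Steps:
(7*(-3 + 6) - 59)*√(-36 + 70) = (7*3 - 59)*√34 = (21 - 59)*√34 = -38*√34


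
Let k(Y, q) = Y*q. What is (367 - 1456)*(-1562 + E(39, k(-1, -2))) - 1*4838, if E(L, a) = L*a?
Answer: 1611238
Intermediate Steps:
(367 - 1456)*(-1562 + E(39, k(-1, -2))) - 1*4838 = (367 - 1456)*(-1562 + 39*(-1*(-2))) - 1*4838 = -1089*(-1562 + 39*2) - 4838 = -1089*(-1562 + 78) - 4838 = -1089*(-1484) - 4838 = 1616076 - 4838 = 1611238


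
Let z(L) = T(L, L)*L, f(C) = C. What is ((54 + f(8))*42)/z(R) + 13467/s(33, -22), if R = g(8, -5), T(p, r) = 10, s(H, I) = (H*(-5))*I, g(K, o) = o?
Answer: -292639/6050 ≈ -48.370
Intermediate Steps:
s(H, I) = -5*H*I (s(H, I) = (-5*H)*I = -5*H*I)
R = -5
z(L) = 10*L
((54 + f(8))*42)/z(R) + 13467/s(33, -22) = ((54 + 8)*42)/((10*(-5))) + 13467/((-5*33*(-22))) = (62*42)/(-50) + 13467/3630 = 2604*(-1/50) + 13467*(1/3630) = -1302/25 + 4489/1210 = -292639/6050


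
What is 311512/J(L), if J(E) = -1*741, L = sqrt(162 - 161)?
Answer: -311512/741 ≈ -420.39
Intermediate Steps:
L = 1 (L = sqrt(1) = 1)
J(E) = -741
311512/J(L) = 311512/(-741) = 311512*(-1/741) = -311512/741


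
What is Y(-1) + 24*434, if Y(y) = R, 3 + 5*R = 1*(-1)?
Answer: 52076/5 ≈ 10415.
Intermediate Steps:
R = -⅘ (R = -⅗ + (1*(-1))/5 = -⅗ + (⅕)*(-1) = -⅗ - ⅕ = -⅘ ≈ -0.80000)
Y(y) = -⅘
Y(-1) + 24*434 = -⅘ + 24*434 = -⅘ + 10416 = 52076/5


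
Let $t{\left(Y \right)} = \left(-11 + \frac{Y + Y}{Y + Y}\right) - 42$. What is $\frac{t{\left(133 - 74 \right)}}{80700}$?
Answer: $- \frac{13}{20175} \approx -0.00064436$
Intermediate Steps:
$t{\left(Y \right)} = -52$ ($t{\left(Y \right)} = \left(-11 + \frac{2 Y}{2 Y}\right) - 42 = \left(-11 + 2 Y \frac{1}{2 Y}\right) - 42 = \left(-11 + 1\right) - 42 = -10 - 42 = -52$)
$\frac{t{\left(133 - 74 \right)}}{80700} = - \frac{52}{80700} = \left(-52\right) \frac{1}{80700} = - \frac{13}{20175}$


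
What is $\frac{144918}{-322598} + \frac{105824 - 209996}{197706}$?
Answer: $- \frac{5188069747}{5314963349} \approx -0.97612$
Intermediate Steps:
$\frac{144918}{-322598} + \frac{105824 - 209996}{197706} = 144918 \left(- \frac{1}{322598}\right) - \frac{17362}{32951} = - \frac{72459}{161299} - \frac{17362}{32951} = - \frac{5188069747}{5314963349}$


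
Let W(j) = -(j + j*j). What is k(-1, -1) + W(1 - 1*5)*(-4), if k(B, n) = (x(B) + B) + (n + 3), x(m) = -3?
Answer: 46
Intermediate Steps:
k(B, n) = B + n (k(B, n) = (-3 + B) + (n + 3) = (-3 + B) + (3 + n) = B + n)
W(j) = -j - j² (W(j) = -(j + j²) = -j - j²)
k(-1, -1) + W(1 - 1*5)*(-4) = (-1 - 1) - (1 - 1*5)*(1 + (1 - 1*5))*(-4) = -2 - (1 - 5)*(1 + (1 - 5))*(-4) = -2 - 1*(-4)*(1 - 4)*(-4) = -2 - 1*(-4)*(-3)*(-4) = -2 - 12*(-4) = -2 + 48 = 46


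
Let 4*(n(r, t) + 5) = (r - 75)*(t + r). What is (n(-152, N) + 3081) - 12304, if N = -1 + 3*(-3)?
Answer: -69/2 ≈ -34.500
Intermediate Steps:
N = -10 (N = -1 - 9 = -10)
n(r, t) = -5 + (-75 + r)*(r + t)/4 (n(r, t) = -5 + ((r - 75)*(t + r))/4 = -5 + ((-75 + r)*(r + t))/4 = -5 + (-75 + r)*(r + t)/4)
(n(-152, N) + 3081) - 12304 = ((-5 - 75/4*(-152) - 75/4*(-10) + (¼)*(-152)² + (¼)*(-152)*(-10)) + 3081) - 12304 = ((-5 + 2850 + 375/2 + (¼)*23104 + 380) + 3081) - 12304 = ((-5 + 2850 + 375/2 + 5776 + 380) + 3081) - 12304 = (18377/2 + 3081) - 12304 = 24539/2 - 12304 = -69/2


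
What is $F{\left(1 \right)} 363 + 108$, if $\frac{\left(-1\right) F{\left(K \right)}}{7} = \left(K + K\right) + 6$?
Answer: $-20220$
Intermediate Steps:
$F{\left(K \right)} = -42 - 14 K$ ($F{\left(K \right)} = - 7 \left(\left(K + K\right) + 6\right) = - 7 \left(2 K + 6\right) = - 7 \left(6 + 2 K\right) = -42 - 14 K$)
$F{\left(1 \right)} 363 + 108 = \left(-42 - 14\right) 363 + 108 = \left(-56\right) 363 + 108 = -20328 + 108 = -20220$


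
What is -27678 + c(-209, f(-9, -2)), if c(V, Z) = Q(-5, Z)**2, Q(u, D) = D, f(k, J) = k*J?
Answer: -27354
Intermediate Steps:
f(k, J) = J*k
c(V, Z) = Z**2
-27678 + c(-209, f(-9, -2)) = -27678 + (-2*(-9))**2 = -27678 + 18**2 = -27678 + 324 = -27354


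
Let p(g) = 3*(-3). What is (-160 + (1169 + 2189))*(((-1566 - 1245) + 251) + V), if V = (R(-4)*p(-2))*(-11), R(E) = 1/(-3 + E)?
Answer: -57624762/7 ≈ -8.2321e+6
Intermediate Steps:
p(g) = -9
V = -99/7 (V = (-9/(-3 - 4))*(-11) = (-9/(-7))*(-11) = -⅐*(-9)*(-11) = (9/7)*(-11) = -99/7 ≈ -14.143)
(-160 + (1169 + 2189))*(((-1566 - 1245) + 251) + V) = (-160 + (1169 + 2189))*(((-1566 - 1245) + 251) - 99/7) = (-160 + 3358)*((-2811 + 251) - 99/7) = 3198*(-2560 - 99/7) = 3198*(-18019/7) = -57624762/7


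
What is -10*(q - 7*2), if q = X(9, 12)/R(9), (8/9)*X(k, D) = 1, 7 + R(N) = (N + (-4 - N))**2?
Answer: 555/4 ≈ 138.75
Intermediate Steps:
R(N) = 9 (R(N) = -7 + (N + (-4 - N))**2 = -7 + (-4)**2 = -7 + 16 = 9)
X(k, D) = 9/8 (X(k, D) = (9/8)*1 = 9/8)
q = 1/8 (q = (9/8)/9 = (9/8)*(1/9) = 1/8 ≈ 0.12500)
-10*(q - 7*2) = -10*(1/8 - 7*2) = -10*(1/8 - 14) = -10*(-111/8) = 555/4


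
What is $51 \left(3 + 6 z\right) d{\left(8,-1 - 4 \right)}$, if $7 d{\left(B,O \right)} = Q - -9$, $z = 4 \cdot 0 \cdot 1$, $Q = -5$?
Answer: $\frac{612}{7} \approx 87.429$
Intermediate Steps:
$z = 0$ ($z = 0 \cdot 1 = 0$)
$d{\left(B,O \right)} = \frac{4}{7}$ ($d{\left(B,O \right)} = \frac{-5 - -9}{7} = \frac{-5 + 9}{7} = \frac{1}{7} \cdot 4 = \frac{4}{7}$)
$51 \left(3 + 6 z\right) d{\left(8,-1 - 4 \right)} = 51 \left(3 + 6 \cdot 0\right) \frac{4}{7} = 51 \left(3 + 0\right) \frac{4}{7} = 51 \cdot 3 \cdot \frac{4}{7} = 153 \cdot \frac{4}{7} = \frac{612}{7}$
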